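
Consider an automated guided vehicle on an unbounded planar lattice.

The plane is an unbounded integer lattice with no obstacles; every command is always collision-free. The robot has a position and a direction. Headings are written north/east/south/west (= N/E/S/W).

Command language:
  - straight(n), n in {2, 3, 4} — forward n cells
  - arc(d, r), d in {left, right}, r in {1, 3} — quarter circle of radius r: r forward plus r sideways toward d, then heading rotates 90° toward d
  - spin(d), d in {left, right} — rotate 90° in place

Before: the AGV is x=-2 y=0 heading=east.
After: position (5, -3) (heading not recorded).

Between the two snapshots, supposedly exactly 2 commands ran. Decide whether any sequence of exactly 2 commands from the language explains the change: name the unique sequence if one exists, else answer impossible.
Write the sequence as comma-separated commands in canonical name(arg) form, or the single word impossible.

straight(4), arc(right, 3)

key: running arc(right, 3) before straight(4) would end elsewhere — order is forced
t0: x=-2 y=0 heading=east
[1] after straight(4): x=2 y=0 heading=east
[2] after arc(right, 3): x=5 y=-3 heading=south
no other 2-command option fits: unique.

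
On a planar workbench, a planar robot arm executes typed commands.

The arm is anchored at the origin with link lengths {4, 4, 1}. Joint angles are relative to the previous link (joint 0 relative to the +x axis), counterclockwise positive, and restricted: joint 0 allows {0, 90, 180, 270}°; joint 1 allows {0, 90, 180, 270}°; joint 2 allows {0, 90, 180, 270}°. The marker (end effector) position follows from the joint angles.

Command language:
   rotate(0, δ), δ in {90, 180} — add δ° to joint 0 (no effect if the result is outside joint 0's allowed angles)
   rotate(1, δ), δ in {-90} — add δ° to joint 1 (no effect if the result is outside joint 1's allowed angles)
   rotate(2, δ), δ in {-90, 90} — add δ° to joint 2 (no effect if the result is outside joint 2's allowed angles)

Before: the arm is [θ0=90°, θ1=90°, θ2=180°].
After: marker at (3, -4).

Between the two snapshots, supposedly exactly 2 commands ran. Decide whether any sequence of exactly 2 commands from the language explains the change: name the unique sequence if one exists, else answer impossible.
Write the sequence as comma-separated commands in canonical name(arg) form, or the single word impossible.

rotate(0, 90), rotate(0, 90)

from: [θ0=90°, θ1=90°, θ2=180°]
[1] after rotate(0, 90): [θ0=180°, θ1=90°, θ2=180°]
[2] after rotate(0, 90): [θ0=270°, θ1=90°, θ2=180°]
no rival 2-sequence matches.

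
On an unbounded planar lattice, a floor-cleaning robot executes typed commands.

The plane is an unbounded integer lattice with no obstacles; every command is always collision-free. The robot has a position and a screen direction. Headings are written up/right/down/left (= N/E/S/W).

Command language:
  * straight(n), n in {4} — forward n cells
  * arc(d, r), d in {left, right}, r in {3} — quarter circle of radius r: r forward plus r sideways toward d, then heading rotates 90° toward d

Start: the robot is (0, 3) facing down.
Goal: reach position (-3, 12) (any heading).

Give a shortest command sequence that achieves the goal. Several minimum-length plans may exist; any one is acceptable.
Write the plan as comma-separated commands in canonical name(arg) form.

arc(left, 3), arc(left, 3), arc(left, 3), arc(right, 3), arc(left, 3)

start: (0, 3) facing down
t=1 arc(left, 3) ⇒ (3, 0) facing right
t=2 arc(left, 3) ⇒ (6, 3) facing up
t=3 arc(left, 3) ⇒ (3, 6) facing left
t=4 arc(right, 3) ⇒ (0, 9) facing up
t=5 arc(left, 3) ⇒ (-3, 12) facing left
nothing shorter than 5 reaches the goal.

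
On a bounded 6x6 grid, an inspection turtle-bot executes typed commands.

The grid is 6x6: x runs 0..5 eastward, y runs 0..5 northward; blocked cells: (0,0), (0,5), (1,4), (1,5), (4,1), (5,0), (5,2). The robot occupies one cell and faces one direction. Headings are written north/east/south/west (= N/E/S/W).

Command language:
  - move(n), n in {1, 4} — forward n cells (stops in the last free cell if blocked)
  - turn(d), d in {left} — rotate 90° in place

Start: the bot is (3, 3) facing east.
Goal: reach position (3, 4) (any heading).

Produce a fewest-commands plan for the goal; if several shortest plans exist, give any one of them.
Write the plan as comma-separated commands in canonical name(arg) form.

turn(left), move(1)

start: (3, 3) facing east
step 1 (turn(left)): (3, 3) facing north
step 2 (move(1)): (3, 4) facing north
shorter routes all fall short; 2 is best.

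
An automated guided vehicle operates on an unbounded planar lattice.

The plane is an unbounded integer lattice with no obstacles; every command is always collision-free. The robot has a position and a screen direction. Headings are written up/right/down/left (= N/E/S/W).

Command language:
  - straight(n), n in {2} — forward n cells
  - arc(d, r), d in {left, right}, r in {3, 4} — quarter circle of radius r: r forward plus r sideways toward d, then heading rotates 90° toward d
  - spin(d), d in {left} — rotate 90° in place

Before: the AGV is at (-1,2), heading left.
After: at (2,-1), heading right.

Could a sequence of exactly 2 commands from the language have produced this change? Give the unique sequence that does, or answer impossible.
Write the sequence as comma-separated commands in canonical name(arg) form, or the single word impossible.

key: position moved to (2,-1) AND the heading swung to E — translation plus rotation needed
initial: at (-1,2), heading left
step 1 (spin(left)): at (-1,2), heading down
step 2 (arc(left, 3)): at (2,-1), heading right
no other 2-command option fits: unique.

spin(left), arc(left, 3)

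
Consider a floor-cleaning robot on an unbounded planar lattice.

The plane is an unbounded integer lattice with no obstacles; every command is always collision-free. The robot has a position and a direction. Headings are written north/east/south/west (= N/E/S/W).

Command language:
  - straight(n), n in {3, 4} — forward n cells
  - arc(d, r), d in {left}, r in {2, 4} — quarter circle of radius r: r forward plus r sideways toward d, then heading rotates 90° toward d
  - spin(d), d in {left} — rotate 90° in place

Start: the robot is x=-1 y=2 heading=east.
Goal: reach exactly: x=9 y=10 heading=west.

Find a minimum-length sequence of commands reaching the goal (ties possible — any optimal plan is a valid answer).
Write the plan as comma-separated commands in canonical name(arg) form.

begin: x=-1 y=2 heading=east
t=1 straight(4) ⇒ x=3 y=2 heading=east
t=2 straight(3) ⇒ x=6 y=2 heading=east
t=3 straight(3) ⇒ x=9 y=2 heading=east
t=4 arc(left, 4) ⇒ x=13 y=6 heading=north
t=5 arc(left, 4) ⇒ x=9 y=10 heading=west
no 4-step plan works, so 5 is optimal.

straight(4), straight(3), straight(3), arc(left, 4), arc(left, 4)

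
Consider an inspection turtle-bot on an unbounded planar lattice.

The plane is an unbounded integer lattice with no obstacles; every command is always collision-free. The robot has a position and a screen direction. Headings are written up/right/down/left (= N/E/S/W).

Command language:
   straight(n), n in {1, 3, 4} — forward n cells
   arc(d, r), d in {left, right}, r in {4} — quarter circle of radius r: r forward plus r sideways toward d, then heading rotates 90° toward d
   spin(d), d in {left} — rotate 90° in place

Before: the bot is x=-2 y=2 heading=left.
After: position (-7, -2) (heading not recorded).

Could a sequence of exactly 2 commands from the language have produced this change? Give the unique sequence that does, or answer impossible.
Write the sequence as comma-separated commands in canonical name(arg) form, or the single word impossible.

straight(1), arc(left, 4)

key: running arc(left, 4) before straight(1) would end elsewhere — order is forced
start: x=-2 y=2 heading=left
[1] after straight(1): x=-3 y=2 heading=left
[2] after arc(left, 4): x=-7 y=-2 heading=down
no rival 2-sequence matches.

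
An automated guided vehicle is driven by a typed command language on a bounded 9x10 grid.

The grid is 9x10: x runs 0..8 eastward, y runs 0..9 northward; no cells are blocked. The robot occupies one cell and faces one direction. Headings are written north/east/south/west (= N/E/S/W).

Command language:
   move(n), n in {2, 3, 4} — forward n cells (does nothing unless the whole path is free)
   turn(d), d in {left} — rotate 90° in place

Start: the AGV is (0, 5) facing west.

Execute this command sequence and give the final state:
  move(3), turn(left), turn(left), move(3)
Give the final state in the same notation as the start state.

(3, 5) facing east

t0: (0, 5) facing west
t=1 move(3) ⇒ (0, 5) facing west
t=2 turn(left) ⇒ (0, 5) facing south
t=3 turn(left) ⇒ (0, 5) facing east
t=4 move(3) ⇒ (3, 5) facing east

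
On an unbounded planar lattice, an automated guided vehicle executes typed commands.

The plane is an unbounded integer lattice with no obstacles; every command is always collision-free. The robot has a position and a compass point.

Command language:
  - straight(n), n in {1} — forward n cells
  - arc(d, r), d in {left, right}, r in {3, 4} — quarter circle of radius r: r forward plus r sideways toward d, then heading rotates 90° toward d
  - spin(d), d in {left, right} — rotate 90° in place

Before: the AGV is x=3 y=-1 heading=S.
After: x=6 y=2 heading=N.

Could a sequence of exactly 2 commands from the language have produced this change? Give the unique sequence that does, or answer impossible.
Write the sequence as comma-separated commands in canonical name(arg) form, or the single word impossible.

spin(left), arc(left, 3)

key: running arc(left, 3) before spin(left) would end elsewhere — order is forced
initial: x=3 y=-1 heading=S
t=1 spin(left) ⇒ x=3 y=-1 heading=E
t=2 arc(left, 3) ⇒ x=6 y=2 heading=N
no rival 2-sequence matches.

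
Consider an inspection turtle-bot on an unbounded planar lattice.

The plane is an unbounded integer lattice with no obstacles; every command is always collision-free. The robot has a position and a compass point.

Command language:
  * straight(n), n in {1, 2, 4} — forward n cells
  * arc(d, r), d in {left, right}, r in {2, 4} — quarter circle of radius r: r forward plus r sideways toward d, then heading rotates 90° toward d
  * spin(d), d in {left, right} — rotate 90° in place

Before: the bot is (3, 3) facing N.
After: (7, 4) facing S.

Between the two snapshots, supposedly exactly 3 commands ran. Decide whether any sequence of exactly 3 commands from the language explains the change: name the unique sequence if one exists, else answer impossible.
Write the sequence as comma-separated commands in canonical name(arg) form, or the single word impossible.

straight(1), arc(right, 2), arc(right, 2)

key: cell and facing (now S) both changed — the 3 commands mix motion and turning
begin: (3, 3) facing N
[1] after straight(1): (3, 4) facing N
[2] after arc(right, 2): (5, 6) facing E
[3] after arc(right, 2): (7, 4) facing S
uniquely the one of 729 3-step routes that fits.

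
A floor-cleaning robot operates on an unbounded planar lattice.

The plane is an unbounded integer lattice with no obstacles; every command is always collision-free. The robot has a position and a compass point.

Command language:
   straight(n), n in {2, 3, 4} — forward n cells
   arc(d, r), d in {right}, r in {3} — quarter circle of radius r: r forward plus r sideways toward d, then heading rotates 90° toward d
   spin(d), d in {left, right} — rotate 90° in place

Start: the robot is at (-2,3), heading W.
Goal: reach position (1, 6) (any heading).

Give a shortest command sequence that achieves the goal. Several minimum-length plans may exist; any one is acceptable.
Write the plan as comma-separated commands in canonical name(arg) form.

begin: at (-2,3), heading W
step 1 (spin(right)): at (-2,3), heading N
step 2 (arc(right, 3)): at (1,6), heading E
shorter routes all fall short; 2 is best.

spin(right), arc(right, 3)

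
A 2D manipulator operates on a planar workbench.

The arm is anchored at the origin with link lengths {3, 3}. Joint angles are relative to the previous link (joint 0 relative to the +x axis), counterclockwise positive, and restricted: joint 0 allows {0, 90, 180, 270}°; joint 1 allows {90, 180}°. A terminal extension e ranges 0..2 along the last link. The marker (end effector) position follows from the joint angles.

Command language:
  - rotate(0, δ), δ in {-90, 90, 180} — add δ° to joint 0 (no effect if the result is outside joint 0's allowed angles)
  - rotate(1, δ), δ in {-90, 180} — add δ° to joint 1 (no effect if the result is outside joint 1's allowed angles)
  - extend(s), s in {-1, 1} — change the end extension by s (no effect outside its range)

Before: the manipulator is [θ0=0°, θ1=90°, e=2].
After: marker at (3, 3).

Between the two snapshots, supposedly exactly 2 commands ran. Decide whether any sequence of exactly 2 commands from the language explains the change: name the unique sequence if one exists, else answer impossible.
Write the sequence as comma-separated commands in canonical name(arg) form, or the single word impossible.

from: [θ0=0°, θ1=90°, e=2]
[1] after extend(-1): [θ0=0°, θ1=90°, e=1]
[2] after extend(-1): [θ0=0°, θ1=90°, e=0]
no other 2-command option fits: unique.

extend(-1), extend(-1)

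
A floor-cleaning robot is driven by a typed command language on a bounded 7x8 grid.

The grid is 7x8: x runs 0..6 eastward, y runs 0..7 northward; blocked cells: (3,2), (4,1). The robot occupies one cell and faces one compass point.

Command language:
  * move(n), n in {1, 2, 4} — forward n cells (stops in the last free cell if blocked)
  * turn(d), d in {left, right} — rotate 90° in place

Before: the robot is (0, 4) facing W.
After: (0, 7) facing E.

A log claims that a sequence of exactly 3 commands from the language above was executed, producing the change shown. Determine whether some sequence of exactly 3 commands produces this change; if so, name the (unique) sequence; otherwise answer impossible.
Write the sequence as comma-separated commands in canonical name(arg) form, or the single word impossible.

turn(right), move(4), turn(right)

key: cell and facing (now E) both changed — the 3 commands mix motion and turning
from: (0, 4) facing W
[1] after turn(right): (0, 4) facing N
[2] after move(4): (0, 7) facing N
[3] after turn(right): (0, 7) facing E
no other 3-command option fits: unique.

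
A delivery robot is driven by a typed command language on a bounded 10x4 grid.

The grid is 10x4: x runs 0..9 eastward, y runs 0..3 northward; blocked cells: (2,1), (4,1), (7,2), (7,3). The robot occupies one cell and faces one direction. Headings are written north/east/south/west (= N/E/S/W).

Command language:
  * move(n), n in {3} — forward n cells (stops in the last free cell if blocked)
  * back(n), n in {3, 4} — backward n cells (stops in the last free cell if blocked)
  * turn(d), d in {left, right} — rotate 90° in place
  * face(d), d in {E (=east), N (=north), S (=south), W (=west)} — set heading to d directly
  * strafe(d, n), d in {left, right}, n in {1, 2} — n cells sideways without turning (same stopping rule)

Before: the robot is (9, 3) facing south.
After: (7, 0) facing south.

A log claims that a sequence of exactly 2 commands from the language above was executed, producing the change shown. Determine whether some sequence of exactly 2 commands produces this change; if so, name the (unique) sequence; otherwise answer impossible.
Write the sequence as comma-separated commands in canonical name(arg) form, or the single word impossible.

key: order matters: swapping move(3) and strafe(right, 2) lands elsewhere
start: (9, 3) facing south
t=1 move(3) ⇒ (9, 0) facing south
t=2 strafe(right, 2) ⇒ (7, 0) facing south
uniquely the one of 169 2-step routes that fits.

move(3), strafe(right, 2)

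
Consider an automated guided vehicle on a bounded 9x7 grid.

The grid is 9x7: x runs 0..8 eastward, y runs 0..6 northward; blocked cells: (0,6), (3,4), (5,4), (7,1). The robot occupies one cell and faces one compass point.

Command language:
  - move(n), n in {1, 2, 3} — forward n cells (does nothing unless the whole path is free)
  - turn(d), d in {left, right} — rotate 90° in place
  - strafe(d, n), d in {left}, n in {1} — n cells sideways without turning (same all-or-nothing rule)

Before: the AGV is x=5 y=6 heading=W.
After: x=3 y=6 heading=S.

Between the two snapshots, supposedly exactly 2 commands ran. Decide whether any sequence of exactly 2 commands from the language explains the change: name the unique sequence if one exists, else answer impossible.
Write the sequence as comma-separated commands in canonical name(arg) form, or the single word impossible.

move(2), turn(left)

key: position moved to (3,6) AND the heading swung to S — translation plus rotation needed
initial: x=5 y=6 heading=W
t=1 move(2) ⇒ x=3 y=6 heading=W
t=2 turn(left) ⇒ x=3 y=6 heading=S
no other 2-command option fits: unique.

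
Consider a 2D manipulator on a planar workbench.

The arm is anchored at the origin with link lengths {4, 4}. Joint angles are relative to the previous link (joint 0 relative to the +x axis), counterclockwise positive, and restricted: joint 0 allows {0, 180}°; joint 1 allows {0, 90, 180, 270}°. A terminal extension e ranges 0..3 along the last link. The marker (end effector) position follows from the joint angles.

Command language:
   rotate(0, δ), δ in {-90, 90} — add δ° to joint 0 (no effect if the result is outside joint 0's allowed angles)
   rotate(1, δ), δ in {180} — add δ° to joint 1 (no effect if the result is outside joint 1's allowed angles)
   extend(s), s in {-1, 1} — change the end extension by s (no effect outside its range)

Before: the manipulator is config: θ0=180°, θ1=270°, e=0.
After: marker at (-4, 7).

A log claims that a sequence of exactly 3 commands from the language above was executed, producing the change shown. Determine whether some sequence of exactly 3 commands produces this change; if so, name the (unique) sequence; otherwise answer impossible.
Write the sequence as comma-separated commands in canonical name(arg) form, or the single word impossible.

start: config: θ0=180°, θ1=270°, e=0
t=1 extend(1) ⇒ config: θ0=180°, θ1=270°, e=1
t=2 extend(1) ⇒ config: θ0=180°, θ1=270°, e=2
t=3 extend(1) ⇒ config: θ0=180°, θ1=270°, e=3
all 125 alternatives checked — unique.

extend(1), extend(1), extend(1)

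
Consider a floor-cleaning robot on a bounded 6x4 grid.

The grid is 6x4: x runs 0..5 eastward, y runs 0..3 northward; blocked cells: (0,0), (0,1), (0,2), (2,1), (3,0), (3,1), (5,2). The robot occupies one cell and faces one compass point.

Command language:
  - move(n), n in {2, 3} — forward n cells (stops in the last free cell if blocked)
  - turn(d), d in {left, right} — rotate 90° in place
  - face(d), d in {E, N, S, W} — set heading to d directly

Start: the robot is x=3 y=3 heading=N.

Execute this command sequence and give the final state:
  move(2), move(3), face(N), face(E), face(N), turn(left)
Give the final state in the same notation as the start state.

begin: x=3 y=3 heading=N
t=1 move(2) ⇒ x=3 y=3 heading=N
t=2 move(3) ⇒ x=3 y=3 heading=N
t=3 face(N) ⇒ x=3 y=3 heading=N
t=4 face(E) ⇒ x=3 y=3 heading=E
t=5 face(N) ⇒ x=3 y=3 heading=N
t=6 turn(left) ⇒ x=3 y=3 heading=W

x=3 y=3 heading=W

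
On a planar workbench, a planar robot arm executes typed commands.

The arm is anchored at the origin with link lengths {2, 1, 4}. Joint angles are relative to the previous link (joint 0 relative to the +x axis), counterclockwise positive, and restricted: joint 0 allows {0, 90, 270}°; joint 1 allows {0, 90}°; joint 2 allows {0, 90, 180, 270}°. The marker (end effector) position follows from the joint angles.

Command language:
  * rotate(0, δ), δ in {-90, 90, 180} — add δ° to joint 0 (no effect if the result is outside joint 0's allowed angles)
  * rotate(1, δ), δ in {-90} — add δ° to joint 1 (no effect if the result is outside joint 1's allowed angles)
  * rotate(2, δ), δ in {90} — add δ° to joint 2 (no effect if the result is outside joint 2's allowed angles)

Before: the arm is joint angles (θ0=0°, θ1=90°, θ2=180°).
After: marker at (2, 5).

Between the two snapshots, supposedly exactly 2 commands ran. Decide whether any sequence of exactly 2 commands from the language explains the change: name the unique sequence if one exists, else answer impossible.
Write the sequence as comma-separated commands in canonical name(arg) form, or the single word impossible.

rotate(2, 90), rotate(2, 90)

start: joint angles (θ0=0°, θ1=90°, θ2=180°)
step 1 (rotate(2, 90)): joint angles (θ0=0°, θ1=90°, θ2=270°)
step 2 (rotate(2, 90)): joint angles (θ0=0°, θ1=90°, θ2=0°)
uniquely the one of 25 2-step routes that fits.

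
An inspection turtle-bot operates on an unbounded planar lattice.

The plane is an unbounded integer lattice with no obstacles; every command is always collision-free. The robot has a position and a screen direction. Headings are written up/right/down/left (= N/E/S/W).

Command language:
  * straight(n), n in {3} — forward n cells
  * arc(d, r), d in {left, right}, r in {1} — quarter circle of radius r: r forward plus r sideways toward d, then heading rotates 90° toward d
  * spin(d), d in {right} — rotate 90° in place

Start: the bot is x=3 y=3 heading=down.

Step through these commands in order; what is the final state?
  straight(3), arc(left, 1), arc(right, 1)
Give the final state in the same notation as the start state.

x=5 y=-2 heading=down

t0: x=3 y=3 heading=down
t=1 straight(3) ⇒ x=3 y=0 heading=down
t=2 arc(left, 1) ⇒ x=4 y=-1 heading=right
t=3 arc(right, 1) ⇒ x=5 y=-2 heading=down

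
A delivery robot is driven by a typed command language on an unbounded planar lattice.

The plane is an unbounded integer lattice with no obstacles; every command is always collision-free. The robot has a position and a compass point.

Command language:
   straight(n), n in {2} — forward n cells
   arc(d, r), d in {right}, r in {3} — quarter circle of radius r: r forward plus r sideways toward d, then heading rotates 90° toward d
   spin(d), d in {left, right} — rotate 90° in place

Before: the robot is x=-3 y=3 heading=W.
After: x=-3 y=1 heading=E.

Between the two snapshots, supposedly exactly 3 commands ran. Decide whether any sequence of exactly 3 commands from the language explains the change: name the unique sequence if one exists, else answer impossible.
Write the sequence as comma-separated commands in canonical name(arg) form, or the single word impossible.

key: cell and facing (now E) both changed — the 3 commands mix motion and turning
initial: x=-3 y=3 heading=W
[1] after spin(left): x=-3 y=3 heading=S
[2] after straight(2): x=-3 y=1 heading=S
[3] after spin(left): x=-3 y=1 heading=E
no rival 3-sequence matches.

spin(left), straight(2), spin(left)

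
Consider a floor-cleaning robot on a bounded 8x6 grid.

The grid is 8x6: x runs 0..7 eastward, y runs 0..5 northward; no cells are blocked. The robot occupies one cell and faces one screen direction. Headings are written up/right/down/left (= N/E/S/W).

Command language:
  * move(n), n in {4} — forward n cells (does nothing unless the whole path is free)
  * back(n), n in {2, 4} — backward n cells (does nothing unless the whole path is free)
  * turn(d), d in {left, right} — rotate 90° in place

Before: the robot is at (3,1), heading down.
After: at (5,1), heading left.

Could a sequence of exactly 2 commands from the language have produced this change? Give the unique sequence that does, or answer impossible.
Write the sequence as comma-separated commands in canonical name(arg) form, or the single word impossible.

turn(right), back(2)

key: cell and facing (now W) both changed — the 2 commands mix motion and turning
begin: at (3,1), heading down
1. turn(right) → at (3,1), heading left
2. back(2) → at (5,1), heading left
uniquely the one of 25 2-step routes that fits.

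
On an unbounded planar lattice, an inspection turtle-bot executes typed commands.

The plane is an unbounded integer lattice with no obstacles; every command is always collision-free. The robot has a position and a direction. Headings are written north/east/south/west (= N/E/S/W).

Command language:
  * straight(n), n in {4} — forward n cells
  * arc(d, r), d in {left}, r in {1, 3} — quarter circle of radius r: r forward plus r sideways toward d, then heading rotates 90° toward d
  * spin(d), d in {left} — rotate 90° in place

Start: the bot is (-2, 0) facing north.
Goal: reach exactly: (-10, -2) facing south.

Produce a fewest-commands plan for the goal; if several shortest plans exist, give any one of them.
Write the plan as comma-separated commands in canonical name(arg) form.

arc(left, 1), straight(4), arc(left, 3)

t0: (-2, 0) facing north
1. arc(left, 1) → (-3, 1) facing west
2. straight(4) → (-7, 1) facing west
3. arc(left, 3) → (-10, -2) facing south
nothing shorter than 3 reaches the goal.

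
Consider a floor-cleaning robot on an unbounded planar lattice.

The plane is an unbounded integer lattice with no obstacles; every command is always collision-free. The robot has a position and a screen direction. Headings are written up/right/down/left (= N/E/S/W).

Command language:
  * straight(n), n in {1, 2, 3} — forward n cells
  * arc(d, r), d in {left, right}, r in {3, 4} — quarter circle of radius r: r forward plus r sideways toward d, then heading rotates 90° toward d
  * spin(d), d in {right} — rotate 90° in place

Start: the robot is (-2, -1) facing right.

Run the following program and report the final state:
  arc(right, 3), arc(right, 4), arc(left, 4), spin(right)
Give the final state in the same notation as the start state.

initial: (-2, -1) facing right
1. arc(right, 3) → (1, -4) facing down
2. arc(right, 4) → (-3, -8) facing left
3. arc(left, 4) → (-7, -12) facing down
4. spin(right) → (-7, -12) facing left

(-7, -12) facing left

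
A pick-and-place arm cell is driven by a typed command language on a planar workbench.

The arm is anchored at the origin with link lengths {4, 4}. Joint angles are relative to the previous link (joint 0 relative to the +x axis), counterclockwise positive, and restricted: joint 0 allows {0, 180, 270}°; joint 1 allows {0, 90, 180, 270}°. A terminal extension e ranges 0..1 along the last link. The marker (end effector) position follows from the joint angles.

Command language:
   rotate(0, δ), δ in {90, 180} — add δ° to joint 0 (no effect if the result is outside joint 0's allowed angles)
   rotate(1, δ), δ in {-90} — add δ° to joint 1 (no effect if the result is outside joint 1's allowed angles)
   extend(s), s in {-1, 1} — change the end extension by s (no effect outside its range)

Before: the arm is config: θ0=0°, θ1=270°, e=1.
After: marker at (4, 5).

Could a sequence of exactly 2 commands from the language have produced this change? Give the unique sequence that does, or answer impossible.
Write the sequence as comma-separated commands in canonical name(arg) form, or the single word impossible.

begin: config: θ0=0°, θ1=270°, e=1
1. rotate(1, -90) → config: θ0=0°, θ1=180°, e=1
2. rotate(1, -90) → config: θ0=0°, θ1=90°, e=1
uniquely the one of 25 2-step routes that fits.

rotate(1, -90), rotate(1, -90)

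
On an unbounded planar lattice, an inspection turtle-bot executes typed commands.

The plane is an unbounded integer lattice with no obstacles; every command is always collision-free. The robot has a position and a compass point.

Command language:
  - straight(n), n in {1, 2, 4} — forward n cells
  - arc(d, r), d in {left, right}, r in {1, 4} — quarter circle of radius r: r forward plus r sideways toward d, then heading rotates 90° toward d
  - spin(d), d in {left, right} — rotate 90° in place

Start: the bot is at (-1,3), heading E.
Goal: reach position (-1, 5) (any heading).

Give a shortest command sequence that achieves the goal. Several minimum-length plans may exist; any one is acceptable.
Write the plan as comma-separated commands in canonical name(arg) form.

spin(left), straight(2)

t0: at (-1,3), heading E
[1] after spin(left): at (-1,3), heading N
[2] after straight(2): at (-1,5), heading N
no 1-step plan works, so 2 is optimal.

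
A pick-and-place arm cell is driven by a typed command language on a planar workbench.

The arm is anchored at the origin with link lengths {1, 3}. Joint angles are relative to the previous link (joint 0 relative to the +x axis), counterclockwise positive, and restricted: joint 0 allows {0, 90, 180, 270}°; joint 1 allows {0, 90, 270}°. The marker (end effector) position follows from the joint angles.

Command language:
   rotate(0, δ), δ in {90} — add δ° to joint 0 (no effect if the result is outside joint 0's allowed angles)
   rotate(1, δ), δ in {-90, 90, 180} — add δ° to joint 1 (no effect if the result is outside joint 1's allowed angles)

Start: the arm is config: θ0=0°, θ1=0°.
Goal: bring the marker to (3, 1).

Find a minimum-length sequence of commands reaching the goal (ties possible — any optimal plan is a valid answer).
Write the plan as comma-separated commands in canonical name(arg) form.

rotate(1, -90), rotate(0, 90)

t0: config: θ0=0°, θ1=0°
[1] after rotate(1, -90): config: θ0=0°, θ1=270°
[2] after rotate(0, 90): config: θ0=90°, θ1=270°
shorter routes all fall short; 2 is best.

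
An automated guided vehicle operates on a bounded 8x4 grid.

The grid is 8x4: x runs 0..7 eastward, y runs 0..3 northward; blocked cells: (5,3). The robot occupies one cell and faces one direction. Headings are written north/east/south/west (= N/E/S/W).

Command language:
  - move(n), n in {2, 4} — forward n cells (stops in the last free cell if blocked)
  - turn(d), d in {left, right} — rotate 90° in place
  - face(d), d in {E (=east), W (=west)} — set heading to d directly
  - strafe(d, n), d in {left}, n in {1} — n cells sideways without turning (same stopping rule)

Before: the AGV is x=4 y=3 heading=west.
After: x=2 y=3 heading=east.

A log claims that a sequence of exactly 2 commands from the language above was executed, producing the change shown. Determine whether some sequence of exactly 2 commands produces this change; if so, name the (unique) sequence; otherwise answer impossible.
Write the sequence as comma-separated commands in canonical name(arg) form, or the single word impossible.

move(2), face(E)

key: running face(E) before move(2) would end elsewhere — order is forced
start: x=4 y=3 heading=west
[1] after move(2): x=2 y=3 heading=west
[2] after face(E): x=2 y=3 heading=east
no other 2-command option fits: unique.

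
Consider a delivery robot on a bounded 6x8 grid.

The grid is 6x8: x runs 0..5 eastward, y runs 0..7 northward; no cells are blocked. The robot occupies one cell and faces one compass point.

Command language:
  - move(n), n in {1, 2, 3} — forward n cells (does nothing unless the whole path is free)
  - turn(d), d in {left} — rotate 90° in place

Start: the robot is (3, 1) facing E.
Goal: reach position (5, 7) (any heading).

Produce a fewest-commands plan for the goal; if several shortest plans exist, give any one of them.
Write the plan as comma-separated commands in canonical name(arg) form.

move(2), turn(left), move(3), move(3)

initial: (3, 1) facing E
t=1 move(2) ⇒ (5, 1) facing E
t=2 turn(left) ⇒ (5, 1) facing N
t=3 move(3) ⇒ (5, 4) facing N
t=4 move(3) ⇒ (5, 7) facing N
no 3-step plan works, so 4 is optimal.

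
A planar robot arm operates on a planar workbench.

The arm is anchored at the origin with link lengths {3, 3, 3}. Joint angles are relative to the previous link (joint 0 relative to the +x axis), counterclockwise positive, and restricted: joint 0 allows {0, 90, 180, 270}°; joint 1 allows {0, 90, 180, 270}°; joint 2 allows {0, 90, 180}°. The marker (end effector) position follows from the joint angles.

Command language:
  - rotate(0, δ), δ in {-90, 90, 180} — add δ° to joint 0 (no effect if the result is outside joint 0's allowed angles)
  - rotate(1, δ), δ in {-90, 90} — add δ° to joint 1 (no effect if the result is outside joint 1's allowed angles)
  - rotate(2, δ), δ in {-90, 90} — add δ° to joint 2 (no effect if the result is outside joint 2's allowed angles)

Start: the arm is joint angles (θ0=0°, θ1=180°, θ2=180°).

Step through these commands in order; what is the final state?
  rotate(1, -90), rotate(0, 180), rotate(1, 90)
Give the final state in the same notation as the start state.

from: joint angles (θ0=0°, θ1=180°, θ2=180°)
1. rotate(1, -90) → joint angles (θ0=0°, θ1=90°, θ2=180°)
2. rotate(0, 180) → joint angles (θ0=180°, θ1=90°, θ2=180°)
3. rotate(1, 90) → joint angles (θ0=180°, θ1=180°, θ2=180°)

joint angles (θ0=180°, θ1=180°, θ2=180°)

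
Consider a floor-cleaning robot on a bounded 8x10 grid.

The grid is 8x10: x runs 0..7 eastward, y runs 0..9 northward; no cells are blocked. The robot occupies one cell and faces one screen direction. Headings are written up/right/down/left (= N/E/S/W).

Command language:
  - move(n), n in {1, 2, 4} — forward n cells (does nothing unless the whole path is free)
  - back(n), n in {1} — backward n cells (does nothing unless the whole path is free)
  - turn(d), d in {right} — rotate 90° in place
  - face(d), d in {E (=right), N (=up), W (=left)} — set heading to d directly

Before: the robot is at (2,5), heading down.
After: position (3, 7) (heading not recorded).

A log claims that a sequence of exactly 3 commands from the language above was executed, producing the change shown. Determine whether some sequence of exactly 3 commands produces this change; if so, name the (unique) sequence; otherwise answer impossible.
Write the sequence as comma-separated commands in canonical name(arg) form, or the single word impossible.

impossible

no 3-step route produces this change.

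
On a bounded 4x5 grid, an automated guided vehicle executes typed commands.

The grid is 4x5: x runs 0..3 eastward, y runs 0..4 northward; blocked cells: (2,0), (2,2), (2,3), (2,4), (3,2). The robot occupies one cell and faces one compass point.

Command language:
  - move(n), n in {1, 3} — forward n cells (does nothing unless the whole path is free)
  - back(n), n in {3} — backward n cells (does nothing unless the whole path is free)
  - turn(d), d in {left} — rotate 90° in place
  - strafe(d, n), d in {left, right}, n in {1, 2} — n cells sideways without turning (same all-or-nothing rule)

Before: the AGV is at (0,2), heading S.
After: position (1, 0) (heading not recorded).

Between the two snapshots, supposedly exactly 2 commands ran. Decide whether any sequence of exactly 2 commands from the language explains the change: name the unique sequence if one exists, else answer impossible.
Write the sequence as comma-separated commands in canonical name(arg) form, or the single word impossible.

impossible

no 2-step route produces this change.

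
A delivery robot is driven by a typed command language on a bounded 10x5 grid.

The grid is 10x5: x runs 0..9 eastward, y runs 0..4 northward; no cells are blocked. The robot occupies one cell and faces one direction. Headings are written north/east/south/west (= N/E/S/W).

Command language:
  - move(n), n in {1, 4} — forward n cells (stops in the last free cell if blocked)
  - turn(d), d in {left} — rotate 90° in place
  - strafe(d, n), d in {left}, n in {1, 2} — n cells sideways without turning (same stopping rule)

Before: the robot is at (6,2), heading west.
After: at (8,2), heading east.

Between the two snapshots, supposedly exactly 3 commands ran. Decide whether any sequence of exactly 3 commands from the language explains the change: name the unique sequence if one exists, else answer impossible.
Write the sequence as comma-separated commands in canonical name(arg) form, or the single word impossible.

key: cell and facing (now E) both changed — the 3 commands mix motion and turning
begin: at (6,2), heading west
step 1 (turn(left)): at (6,2), heading south
step 2 (strafe(left, 2)): at (8,2), heading south
step 3 (turn(left)): at (8,2), heading east
no rival 3-sequence matches.

turn(left), strafe(left, 2), turn(left)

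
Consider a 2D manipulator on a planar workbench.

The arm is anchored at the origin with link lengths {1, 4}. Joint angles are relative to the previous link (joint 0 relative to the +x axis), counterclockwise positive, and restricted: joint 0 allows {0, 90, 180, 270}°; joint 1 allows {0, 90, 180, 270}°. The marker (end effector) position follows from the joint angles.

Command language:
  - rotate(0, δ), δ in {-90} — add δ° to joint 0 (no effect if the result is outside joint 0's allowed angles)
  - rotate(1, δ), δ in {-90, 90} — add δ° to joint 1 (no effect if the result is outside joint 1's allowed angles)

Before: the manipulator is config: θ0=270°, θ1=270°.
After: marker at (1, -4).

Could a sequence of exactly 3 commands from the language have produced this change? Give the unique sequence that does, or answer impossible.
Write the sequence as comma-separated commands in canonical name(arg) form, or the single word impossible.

begin: config: θ0=270°, θ1=270°
step 1 (rotate(0, -90)): config: θ0=180°, θ1=270°
step 2 (rotate(0, -90)): config: θ0=90°, θ1=270°
step 3 (rotate(0, -90)): config: θ0=0°, θ1=270°
no other 3-command option fits: unique.

rotate(0, -90), rotate(0, -90), rotate(0, -90)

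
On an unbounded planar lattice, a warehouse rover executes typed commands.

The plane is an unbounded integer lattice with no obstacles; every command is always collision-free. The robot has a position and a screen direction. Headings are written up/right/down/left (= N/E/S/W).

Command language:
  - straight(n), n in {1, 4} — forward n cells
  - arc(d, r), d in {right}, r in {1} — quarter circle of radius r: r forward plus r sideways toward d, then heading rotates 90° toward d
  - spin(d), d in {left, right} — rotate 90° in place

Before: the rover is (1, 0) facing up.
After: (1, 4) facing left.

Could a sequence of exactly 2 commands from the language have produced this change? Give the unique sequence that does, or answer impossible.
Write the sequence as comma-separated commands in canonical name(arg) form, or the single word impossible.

key: order matters: swapping straight(4) and spin(left) lands elsewhere
t0: (1, 0) facing up
t=1 straight(4) ⇒ (1, 4) facing up
t=2 spin(left) ⇒ (1, 4) facing left
no other 2-command option fits: unique.

straight(4), spin(left)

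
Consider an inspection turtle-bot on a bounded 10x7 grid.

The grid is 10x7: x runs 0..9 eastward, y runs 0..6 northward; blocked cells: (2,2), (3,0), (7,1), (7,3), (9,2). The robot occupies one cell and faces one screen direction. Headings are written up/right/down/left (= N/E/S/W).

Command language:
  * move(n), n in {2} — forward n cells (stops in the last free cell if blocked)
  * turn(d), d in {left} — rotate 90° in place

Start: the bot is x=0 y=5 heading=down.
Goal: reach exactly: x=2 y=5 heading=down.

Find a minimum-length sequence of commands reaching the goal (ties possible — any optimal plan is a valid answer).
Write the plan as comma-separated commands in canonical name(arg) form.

turn(left), move(2), turn(left), turn(left), turn(left)

begin: x=0 y=5 heading=down
[1] after turn(left): x=0 y=5 heading=right
[2] after move(2): x=2 y=5 heading=right
[3] after turn(left): x=2 y=5 heading=up
[4] after turn(left): x=2 y=5 heading=left
[5] after turn(left): x=2 y=5 heading=down
nothing shorter than 5 reaches the goal.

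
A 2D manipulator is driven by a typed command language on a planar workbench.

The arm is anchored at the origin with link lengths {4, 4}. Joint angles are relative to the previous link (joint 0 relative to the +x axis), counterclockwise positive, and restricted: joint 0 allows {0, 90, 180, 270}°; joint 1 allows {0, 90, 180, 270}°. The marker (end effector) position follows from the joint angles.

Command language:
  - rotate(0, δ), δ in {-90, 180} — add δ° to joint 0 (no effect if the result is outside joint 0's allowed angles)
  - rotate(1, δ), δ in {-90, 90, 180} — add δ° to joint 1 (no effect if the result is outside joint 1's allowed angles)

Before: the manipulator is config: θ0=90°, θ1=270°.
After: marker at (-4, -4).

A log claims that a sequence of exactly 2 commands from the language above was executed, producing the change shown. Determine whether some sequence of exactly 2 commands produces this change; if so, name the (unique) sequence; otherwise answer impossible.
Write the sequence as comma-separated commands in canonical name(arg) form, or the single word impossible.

t0: config: θ0=90°, θ1=270°
1. rotate(0, -90) → config: θ0=0°, θ1=270°
2. rotate(0, -90) → config: θ0=270°, θ1=270°
uniquely the one of 25 2-step routes that fits.

rotate(0, -90), rotate(0, -90)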